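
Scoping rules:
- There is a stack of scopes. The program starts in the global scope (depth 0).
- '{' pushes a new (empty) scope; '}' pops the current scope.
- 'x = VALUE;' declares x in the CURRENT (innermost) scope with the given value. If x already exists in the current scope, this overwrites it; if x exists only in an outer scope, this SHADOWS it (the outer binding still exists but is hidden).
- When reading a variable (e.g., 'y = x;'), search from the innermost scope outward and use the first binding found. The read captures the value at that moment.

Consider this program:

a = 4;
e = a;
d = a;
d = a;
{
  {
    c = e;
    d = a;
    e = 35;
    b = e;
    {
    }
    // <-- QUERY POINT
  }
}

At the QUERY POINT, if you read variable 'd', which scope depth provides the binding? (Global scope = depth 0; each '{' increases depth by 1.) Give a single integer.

Answer: 2

Derivation:
Step 1: declare a=4 at depth 0
Step 2: declare e=(read a)=4 at depth 0
Step 3: declare d=(read a)=4 at depth 0
Step 4: declare d=(read a)=4 at depth 0
Step 5: enter scope (depth=1)
Step 6: enter scope (depth=2)
Step 7: declare c=(read e)=4 at depth 2
Step 8: declare d=(read a)=4 at depth 2
Step 9: declare e=35 at depth 2
Step 10: declare b=(read e)=35 at depth 2
Step 11: enter scope (depth=3)
Step 12: exit scope (depth=2)
Visible at query point: a=4 b=35 c=4 d=4 e=35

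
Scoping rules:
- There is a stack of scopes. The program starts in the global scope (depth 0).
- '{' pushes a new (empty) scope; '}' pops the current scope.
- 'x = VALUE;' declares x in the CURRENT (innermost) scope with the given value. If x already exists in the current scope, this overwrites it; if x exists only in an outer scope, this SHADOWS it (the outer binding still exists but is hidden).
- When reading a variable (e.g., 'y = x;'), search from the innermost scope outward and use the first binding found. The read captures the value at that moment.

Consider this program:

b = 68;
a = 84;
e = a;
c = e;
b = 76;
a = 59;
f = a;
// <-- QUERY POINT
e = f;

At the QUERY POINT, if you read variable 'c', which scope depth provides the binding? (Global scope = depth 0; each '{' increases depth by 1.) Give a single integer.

Answer: 0

Derivation:
Step 1: declare b=68 at depth 0
Step 2: declare a=84 at depth 0
Step 3: declare e=(read a)=84 at depth 0
Step 4: declare c=(read e)=84 at depth 0
Step 5: declare b=76 at depth 0
Step 6: declare a=59 at depth 0
Step 7: declare f=(read a)=59 at depth 0
Visible at query point: a=59 b=76 c=84 e=84 f=59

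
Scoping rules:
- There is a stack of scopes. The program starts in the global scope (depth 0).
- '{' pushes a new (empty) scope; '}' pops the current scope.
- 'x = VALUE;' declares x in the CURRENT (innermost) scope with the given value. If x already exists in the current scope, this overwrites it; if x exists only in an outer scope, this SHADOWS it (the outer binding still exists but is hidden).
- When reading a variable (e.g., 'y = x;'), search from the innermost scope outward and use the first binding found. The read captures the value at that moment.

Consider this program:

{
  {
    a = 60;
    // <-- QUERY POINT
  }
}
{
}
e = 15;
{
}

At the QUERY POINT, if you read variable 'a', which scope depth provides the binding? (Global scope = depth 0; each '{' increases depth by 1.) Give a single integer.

Step 1: enter scope (depth=1)
Step 2: enter scope (depth=2)
Step 3: declare a=60 at depth 2
Visible at query point: a=60

Answer: 2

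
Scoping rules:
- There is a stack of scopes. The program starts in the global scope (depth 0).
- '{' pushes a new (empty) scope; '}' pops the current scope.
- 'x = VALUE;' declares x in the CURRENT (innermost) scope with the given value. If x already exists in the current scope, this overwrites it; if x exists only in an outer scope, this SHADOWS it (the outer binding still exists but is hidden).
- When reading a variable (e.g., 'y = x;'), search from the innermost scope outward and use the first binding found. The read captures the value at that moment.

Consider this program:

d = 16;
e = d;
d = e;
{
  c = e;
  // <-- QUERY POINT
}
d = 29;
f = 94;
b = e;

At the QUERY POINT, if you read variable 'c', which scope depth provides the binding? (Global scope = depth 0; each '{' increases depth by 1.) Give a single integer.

Answer: 1

Derivation:
Step 1: declare d=16 at depth 0
Step 2: declare e=(read d)=16 at depth 0
Step 3: declare d=(read e)=16 at depth 0
Step 4: enter scope (depth=1)
Step 5: declare c=(read e)=16 at depth 1
Visible at query point: c=16 d=16 e=16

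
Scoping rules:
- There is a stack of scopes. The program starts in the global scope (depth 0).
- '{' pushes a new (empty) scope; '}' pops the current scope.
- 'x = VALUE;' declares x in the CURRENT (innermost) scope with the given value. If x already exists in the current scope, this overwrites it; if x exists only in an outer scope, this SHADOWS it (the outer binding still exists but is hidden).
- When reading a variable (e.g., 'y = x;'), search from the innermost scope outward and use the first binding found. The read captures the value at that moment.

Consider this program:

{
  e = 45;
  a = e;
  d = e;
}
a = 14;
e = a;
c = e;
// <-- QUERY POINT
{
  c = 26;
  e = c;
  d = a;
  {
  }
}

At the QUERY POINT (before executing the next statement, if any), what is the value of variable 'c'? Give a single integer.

Step 1: enter scope (depth=1)
Step 2: declare e=45 at depth 1
Step 3: declare a=(read e)=45 at depth 1
Step 4: declare d=(read e)=45 at depth 1
Step 5: exit scope (depth=0)
Step 6: declare a=14 at depth 0
Step 7: declare e=(read a)=14 at depth 0
Step 8: declare c=(read e)=14 at depth 0
Visible at query point: a=14 c=14 e=14

Answer: 14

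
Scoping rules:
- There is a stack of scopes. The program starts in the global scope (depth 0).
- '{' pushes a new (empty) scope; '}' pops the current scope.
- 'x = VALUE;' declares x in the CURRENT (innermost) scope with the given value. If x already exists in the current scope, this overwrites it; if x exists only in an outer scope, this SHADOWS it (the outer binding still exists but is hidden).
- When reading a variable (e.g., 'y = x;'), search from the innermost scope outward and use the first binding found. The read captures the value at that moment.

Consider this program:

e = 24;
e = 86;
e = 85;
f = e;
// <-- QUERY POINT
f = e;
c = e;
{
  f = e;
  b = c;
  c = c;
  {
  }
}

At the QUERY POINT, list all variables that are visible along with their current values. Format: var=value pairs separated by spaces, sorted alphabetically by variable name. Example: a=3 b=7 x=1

Step 1: declare e=24 at depth 0
Step 2: declare e=86 at depth 0
Step 3: declare e=85 at depth 0
Step 4: declare f=(read e)=85 at depth 0
Visible at query point: e=85 f=85

Answer: e=85 f=85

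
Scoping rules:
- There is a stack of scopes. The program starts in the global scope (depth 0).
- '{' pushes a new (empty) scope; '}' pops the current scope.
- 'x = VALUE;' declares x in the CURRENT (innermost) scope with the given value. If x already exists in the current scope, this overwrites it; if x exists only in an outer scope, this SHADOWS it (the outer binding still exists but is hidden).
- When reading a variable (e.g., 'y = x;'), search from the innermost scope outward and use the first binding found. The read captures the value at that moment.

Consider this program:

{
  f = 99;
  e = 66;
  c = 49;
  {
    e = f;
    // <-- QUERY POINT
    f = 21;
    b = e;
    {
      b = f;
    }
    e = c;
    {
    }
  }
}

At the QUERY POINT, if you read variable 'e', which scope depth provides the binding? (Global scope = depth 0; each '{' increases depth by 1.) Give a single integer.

Step 1: enter scope (depth=1)
Step 2: declare f=99 at depth 1
Step 3: declare e=66 at depth 1
Step 4: declare c=49 at depth 1
Step 5: enter scope (depth=2)
Step 6: declare e=(read f)=99 at depth 2
Visible at query point: c=49 e=99 f=99

Answer: 2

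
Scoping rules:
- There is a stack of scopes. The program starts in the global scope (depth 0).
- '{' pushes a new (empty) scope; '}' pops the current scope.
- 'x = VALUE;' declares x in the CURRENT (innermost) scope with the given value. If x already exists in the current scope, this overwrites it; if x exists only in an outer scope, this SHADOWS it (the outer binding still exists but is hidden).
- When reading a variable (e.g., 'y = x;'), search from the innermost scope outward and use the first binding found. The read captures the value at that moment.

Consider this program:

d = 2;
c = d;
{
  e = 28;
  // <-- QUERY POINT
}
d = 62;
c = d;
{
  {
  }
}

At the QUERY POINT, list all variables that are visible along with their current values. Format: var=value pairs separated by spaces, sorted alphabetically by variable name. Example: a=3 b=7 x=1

Answer: c=2 d=2 e=28

Derivation:
Step 1: declare d=2 at depth 0
Step 2: declare c=(read d)=2 at depth 0
Step 3: enter scope (depth=1)
Step 4: declare e=28 at depth 1
Visible at query point: c=2 d=2 e=28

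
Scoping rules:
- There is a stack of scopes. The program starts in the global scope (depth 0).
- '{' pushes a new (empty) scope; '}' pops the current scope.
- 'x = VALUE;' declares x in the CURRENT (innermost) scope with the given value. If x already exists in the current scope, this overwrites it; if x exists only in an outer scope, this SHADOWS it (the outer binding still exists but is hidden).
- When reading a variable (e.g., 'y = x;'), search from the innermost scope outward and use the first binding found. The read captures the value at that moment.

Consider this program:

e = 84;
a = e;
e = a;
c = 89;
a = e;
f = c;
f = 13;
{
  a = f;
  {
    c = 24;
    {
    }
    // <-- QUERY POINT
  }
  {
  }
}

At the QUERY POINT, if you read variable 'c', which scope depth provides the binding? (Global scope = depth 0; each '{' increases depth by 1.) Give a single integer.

Step 1: declare e=84 at depth 0
Step 2: declare a=(read e)=84 at depth 0
Step 3: declare e=(read a)=84 at depth 0
Step 4: declare c=89 at depth 0
Step 5: declare a=(read e)=84 at depth 0
Step 6: declare f=(read c)=89 at depth 0
Step 7: declare f=13 at depth 0
Step 8: enter scope (depth=1)
Step 9: declare a=(read f)=13 at depth 1
Step 10: enter scope (depth=2)
Step 11: declare c=24 at depth 2
Step 12: enter scope (depth=3)
Step 13: exit scope (depth=2)
Visible at query point: a=13 c=24 e=84 f=13

Answer: 2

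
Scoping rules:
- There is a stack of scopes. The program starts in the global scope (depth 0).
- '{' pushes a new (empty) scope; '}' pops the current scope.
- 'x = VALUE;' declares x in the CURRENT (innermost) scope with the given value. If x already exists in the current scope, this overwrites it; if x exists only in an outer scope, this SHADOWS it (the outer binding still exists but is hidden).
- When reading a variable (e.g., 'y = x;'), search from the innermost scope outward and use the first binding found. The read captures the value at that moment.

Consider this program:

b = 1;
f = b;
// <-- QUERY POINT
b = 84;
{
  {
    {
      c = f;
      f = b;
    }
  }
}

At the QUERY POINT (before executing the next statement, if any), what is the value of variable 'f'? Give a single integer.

Step 1: declare b=1 at depth 0
Step 2: declare f=(read b)=1 at depth 0
Visible at query point: b=1 f=1

Answer: 1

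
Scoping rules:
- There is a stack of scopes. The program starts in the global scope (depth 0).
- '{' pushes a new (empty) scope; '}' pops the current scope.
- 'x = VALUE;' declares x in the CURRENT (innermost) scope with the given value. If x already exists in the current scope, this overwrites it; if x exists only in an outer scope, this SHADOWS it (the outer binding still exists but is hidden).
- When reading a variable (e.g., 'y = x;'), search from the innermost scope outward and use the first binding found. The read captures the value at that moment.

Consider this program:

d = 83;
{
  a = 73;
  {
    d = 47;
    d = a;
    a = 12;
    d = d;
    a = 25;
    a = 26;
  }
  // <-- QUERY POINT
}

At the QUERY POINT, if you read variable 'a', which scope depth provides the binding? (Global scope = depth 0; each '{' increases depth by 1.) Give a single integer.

Answer: 1

Derivation:
Step 1: declare d=83 at depth 0
Step 2: enter scope (depth=1)
Step 3: declare a=73 at depth 1
Step 4: enter scope (depth=2)
Step 5: declare d=47 at depth 2
Step 6: declare d=(read a)=73 at depth 2
Step 7: declare a=12 at depth 2
Step 8: declare d=(read d)=73 at depth 2
Step 9: declare a=25 at depth 2
Step 10: declare a=26 at depth 2
Step 11: exit scope (depth=1)
Visible at query point: a=73 d=83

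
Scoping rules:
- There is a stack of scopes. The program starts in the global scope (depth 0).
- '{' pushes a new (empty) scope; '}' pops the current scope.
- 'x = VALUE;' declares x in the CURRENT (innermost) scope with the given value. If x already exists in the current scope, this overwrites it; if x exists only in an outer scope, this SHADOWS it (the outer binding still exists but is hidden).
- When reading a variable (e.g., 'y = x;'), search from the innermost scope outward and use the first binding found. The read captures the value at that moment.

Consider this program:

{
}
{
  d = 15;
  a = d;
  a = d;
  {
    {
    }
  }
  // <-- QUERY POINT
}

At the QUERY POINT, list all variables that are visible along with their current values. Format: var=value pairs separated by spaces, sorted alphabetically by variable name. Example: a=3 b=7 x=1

Step 1: enter scope (depth=1)
Step 2: exit scope (depth=0)
Step 3: enter scope (depth=1)
Step 4: declare d=15 at depth 1
Step 5: declare a=(read d)=15 at depth 1
Step 6: declare a=(read d)=15 at depth 1
Step 7: enter scope (depth=2)
Step 8: enter scope (depth=3)
Step 9: exit scope (depth=2)
Step 10: exit scope (depth=1)
Visible at query point: a=15 d=15

Answer: a=15 d=15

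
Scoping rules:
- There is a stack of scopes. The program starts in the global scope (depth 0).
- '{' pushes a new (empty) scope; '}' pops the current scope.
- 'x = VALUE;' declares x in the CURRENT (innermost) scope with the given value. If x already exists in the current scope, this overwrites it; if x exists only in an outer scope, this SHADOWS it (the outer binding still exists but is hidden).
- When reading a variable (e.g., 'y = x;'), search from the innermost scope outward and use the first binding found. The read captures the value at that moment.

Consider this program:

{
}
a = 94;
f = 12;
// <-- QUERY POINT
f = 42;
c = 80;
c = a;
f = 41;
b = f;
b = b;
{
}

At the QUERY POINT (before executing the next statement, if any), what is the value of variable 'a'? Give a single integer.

Step 1: enter scope (depth=1)
Step 2: exit scope (depth=0)
Step 3: declare a=94 at depth 0
Step 4: declare f=12 at depth 0
Visible at query point: a=94 f=12

Answer: 94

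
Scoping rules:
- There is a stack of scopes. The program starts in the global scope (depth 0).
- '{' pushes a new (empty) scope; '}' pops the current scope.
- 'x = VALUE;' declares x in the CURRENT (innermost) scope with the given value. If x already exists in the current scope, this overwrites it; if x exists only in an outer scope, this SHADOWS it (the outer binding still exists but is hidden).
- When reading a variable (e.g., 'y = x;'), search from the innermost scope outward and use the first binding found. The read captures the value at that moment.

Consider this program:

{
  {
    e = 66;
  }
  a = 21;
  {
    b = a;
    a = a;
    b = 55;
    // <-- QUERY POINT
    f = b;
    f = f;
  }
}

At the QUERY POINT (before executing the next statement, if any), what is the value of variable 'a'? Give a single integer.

Step 1: enter scope (depth=1)
Step 2: enter scope (depth=2)
Step 3: declare e=66 at depth 2
Step 4: exit scope (depth=1)
Step 5: declare a=21 at depth 1
Step 6: enter scope (depth=2)
Step 7: declare b=(read a)=21 at depth 2
Step 8: declare a=(read a)=21 at depth 2
Step 9: declare b=55 at depth 2
Visible at query point: a=21 b=55

Answer: 21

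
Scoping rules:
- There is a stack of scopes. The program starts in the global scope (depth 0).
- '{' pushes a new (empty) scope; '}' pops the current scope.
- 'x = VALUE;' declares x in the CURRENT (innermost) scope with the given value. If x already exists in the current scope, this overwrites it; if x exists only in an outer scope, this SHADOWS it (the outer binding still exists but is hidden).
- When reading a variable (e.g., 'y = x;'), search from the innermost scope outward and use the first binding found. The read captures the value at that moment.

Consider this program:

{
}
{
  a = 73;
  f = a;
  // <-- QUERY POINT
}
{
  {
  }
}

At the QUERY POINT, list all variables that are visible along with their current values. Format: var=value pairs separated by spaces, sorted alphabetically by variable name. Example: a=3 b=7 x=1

Answer: a=73 f=73

Derivation:
Step 1: enter scope (depth=1)
Step 2: exit scope (depth=0)
Step 3: enter scope (depth=1)
Step 4: declare a=73 at depth 1
Step 5: declare f=(read a)=73 at depth 1
Visible at query point: a=73 f=73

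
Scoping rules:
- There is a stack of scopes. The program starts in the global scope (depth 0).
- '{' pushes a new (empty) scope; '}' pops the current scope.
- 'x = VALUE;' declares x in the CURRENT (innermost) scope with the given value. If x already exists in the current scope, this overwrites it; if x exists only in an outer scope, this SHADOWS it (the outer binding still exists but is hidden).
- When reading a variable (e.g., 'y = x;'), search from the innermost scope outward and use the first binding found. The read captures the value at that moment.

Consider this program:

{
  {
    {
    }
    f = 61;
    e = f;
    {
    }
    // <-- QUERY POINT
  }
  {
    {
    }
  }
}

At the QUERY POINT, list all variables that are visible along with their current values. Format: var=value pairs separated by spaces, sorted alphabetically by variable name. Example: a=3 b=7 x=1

Step 1: enter scope (depth=1)
Step 2: enter scope (depth=2)
Step 3: enter scope (depth=3)
Step 4: exit scope (depth=2)
Step 5: declare f=61 at depth 2
Step 6: declare e=(read f)=61 at depth 2
Step 7: enter scope (depth=3)
Step 8: exit scope (depth=2)
Visible at query point: e=61 f=61

Answer: e=61 f=61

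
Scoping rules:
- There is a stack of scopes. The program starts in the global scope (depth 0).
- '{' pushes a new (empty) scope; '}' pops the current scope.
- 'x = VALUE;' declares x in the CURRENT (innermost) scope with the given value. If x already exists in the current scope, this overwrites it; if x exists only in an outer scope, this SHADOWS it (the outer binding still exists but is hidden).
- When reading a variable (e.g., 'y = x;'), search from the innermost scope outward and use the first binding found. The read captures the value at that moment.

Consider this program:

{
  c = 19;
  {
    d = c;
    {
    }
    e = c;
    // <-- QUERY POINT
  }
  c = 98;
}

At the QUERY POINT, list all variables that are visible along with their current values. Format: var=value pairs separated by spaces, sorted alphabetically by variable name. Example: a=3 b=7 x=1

Step 1: enter scope (depth=1)
Step 2: declare c=19 at depth 1
Step 3: enter scope (depth=2)
Step 4: declare d=(read c)=19 at depth 2
Step 5: enter scope (depth=3)
Step 6: exit scope (depth=2)
Step 7: declare e=(read c)=19 at depth 2
Visible at query point: c=19 d=19 e=19

Answer: c=19 d=19 e=19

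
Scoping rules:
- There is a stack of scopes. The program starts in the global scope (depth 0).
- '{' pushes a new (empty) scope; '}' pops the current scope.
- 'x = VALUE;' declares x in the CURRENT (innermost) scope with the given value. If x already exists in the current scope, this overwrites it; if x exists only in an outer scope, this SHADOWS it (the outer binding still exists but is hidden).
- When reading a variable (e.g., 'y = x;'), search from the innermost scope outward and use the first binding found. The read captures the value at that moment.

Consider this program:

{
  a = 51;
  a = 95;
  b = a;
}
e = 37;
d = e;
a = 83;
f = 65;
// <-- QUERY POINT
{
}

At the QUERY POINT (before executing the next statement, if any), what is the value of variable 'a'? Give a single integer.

Step 1: enter scope (depth=1)
Step 2: declare a=51 at depth 1
Step 3: declare a=95 at depth 1
Step 4: declare b=(read a)=95 at depth 1
Step 5: exit scope (depth=0)
Step 6: declare e=37 at depth 0
Step 7: declare d=(read e)=37 at depth 0
Step 8: declare a=83 at depth 0
Step 9: declare f=65 at depth 0
Visible at query point: a=83 d=37 e=37 f=65

Answer: 83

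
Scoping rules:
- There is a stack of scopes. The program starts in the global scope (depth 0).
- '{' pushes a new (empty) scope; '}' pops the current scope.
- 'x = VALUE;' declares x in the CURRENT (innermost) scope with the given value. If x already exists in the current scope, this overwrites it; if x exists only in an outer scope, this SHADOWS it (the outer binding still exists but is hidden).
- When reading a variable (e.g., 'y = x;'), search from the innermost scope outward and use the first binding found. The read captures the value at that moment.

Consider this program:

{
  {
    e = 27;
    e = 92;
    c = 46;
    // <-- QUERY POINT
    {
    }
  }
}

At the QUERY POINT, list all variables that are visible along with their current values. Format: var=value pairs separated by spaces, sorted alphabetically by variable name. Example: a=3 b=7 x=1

Step 1: enter scope (depth=1)
Step 2: enter scope (depth=2)
Step 3: declare e=27 at depth 2
Step 4: declare e=92 at depth 2
Step 5: declare c=46 at depth 2
Visible at query point: c=46 e=92

Answer: c=46 e=92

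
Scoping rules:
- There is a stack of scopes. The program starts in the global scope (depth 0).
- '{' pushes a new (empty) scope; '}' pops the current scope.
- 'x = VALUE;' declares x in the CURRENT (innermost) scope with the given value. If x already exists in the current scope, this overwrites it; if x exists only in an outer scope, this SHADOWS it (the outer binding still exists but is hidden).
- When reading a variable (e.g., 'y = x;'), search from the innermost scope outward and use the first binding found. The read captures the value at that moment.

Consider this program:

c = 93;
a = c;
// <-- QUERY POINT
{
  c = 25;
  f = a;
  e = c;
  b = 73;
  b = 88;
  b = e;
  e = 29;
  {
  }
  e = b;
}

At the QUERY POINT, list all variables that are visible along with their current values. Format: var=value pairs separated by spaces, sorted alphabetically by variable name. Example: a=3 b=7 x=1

Answer: a=93 c=93

Derivation:
Step 1: declare c=93 at depth 0
Step 2: declare a=(read c)=93 at depth 0
Visible at query point: a=93 c=93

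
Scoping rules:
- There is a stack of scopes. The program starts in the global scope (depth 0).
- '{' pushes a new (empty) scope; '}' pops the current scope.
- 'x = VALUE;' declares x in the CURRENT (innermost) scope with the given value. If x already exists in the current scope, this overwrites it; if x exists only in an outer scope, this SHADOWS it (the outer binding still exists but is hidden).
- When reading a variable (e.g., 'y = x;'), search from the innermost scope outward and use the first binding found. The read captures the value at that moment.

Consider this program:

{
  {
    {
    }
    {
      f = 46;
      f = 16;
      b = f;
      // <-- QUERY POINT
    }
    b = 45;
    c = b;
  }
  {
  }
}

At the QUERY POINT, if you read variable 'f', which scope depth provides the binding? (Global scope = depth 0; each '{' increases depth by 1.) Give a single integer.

Step 1: enter scope (depth=1)
Step 2: enter scope (depth=2)
Step 3: enter scope (depth=3)
Step 4: exit scope (depth=2)
Step 5: enter scope (depth=3)
Step 6: declare f=46 at depth 3
Step 7: declare f=16 at depth 3
Step 8: declare b=(read f)=16 at depth 3
Visible at query point: b=16 f=16

Answer: 3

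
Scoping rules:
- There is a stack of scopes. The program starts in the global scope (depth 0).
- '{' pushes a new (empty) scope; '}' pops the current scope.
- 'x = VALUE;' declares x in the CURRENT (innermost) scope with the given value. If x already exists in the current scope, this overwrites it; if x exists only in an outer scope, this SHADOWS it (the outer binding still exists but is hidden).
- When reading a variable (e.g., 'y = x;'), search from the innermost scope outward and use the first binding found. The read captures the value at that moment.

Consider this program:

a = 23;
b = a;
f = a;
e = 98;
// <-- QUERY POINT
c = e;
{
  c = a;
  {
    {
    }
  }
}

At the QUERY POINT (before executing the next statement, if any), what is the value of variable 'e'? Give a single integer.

Step 1: declare a=23 at depth 0
Step 2: declare b=(read a)=23 at depth 0
Step 3: declare f=(read a)=23 at depth 0
Step 4: declare e=98 at depth 0
Visible at query point: a=23 b=23 e=98 f=23

Answer: 98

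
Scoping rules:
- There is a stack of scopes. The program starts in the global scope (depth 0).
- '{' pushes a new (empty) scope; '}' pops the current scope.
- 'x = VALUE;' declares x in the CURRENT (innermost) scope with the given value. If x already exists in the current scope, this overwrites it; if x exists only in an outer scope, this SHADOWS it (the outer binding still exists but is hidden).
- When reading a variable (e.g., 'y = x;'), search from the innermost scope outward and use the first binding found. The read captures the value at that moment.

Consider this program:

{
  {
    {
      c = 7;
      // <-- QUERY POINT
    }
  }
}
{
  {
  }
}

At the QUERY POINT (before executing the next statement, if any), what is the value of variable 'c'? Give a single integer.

Answer: 7

Derivation:
Step 1: enter scope (depth=1)
Step 2: enter scope (depth=2)
Step 3: enter scope (depth=3)
Step 4: declare c=7 at depth 3
Visible at query point: c=7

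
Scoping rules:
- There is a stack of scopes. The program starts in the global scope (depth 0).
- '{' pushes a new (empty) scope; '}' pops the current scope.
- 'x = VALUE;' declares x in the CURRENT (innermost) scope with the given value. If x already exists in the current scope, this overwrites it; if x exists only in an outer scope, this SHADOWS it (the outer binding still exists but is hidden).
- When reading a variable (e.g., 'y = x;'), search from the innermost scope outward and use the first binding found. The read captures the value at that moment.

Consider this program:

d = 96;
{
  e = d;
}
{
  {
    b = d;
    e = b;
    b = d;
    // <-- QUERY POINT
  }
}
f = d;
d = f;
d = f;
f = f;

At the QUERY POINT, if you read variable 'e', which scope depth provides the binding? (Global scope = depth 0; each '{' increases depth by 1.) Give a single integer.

Answer: 2

Derivation:
Step 1: declare d=96 at depth 0
Step 2: enter scope (depth=1)
Step 3: declare e=(read d)=96 at depth 1
Step 4: exit scope (depth=0)
Step 5: enter scope (depth=1)
Step 6: enter scope (depth=2)
Step 7: declare b=(read d)=96 at depth 2
Step 8: declare e=(read b)=96 at depth 2
Step 9: declare b=(read d)=96 at depth 2
Visible at query point: b=96 d=96 e=96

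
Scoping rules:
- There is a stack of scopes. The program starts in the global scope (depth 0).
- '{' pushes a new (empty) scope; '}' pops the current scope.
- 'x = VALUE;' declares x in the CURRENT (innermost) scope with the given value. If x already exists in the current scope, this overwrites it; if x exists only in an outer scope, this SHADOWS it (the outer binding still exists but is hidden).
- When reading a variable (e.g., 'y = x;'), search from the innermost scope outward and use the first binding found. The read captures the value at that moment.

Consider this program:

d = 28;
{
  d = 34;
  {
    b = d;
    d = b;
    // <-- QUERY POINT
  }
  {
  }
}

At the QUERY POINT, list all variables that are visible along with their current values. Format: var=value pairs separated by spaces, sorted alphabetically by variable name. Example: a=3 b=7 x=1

Step 1: declare d=28 at depth 0
Step 2: enter scope (depth=1)
Step 3: declare d=34 at depth 1
Step 4: enter scope (depth=2)
Step 5: declare b=(read d)=34 at depth 2
Step 6: declare d=(read b)=34 at depth 2
Visible at query point: b=34 d=34

Answer: b=34 d=34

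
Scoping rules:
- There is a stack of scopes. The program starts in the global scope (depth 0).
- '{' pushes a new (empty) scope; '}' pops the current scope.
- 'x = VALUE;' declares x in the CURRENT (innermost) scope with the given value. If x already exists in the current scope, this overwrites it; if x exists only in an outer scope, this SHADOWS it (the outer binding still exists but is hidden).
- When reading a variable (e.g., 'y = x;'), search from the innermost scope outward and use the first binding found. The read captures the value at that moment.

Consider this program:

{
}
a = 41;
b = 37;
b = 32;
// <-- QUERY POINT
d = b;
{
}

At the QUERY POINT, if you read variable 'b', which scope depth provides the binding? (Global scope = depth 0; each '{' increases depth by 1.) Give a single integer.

Answer: 0

Derivation:
Step 1: enter scope (depth=1)
Step 2: exit scope (depth=0)
Step 3: declare a=41 at depth 0
Step 4: declare b=37 at depth 0
Step 5: declare b=32 at depth 0
Visible at query point: a=41 b=32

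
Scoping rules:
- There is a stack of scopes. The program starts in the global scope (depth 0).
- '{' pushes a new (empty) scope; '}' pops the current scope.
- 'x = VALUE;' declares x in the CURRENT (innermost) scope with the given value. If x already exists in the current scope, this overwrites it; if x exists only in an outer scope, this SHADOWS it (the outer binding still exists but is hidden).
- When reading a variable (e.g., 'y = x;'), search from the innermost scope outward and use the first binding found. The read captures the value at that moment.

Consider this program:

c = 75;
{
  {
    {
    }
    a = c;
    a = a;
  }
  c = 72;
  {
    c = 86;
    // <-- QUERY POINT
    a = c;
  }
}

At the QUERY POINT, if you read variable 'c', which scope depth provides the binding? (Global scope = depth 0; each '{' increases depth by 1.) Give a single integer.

Answer: 2

Derivation:
Step 1: declare c=75 at depth 0
Step 2: enter scope (depth=1)
Step 3: enter scope (depth=2)
Step 4: enter scope (depth=3)
Step 5: exit scope (depth=2)
Step 6: declare a=(read c)=75 at depth 2
Step 7: declare a=(read a)=75 at depth 2
Step 8: exit scope (depth=1)
Step 9: declare c=72 at depth 1
Step 10: enter scope (depth=2)
Step 11: declare c=86 at depth 2
Visible at query point: c=86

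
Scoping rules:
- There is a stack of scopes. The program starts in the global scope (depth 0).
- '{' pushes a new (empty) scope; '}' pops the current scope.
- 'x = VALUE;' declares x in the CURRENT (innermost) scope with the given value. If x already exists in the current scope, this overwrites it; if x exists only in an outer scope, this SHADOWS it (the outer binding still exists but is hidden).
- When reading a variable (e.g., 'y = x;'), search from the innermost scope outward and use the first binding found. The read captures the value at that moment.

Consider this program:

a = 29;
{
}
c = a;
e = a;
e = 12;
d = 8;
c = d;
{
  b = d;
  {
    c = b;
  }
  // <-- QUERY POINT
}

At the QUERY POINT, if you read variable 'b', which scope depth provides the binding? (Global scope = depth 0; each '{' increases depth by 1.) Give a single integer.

Answer: 1

Derivation:
Step 1: declare a=29 at depth 0
Step 2: enter scope (depth=1)
Step 3: exit scope (depth=0)
Step 4: declare c=(read a)=29 at depth 0
Step 5: declare e=(read a)=29 at depth 0
Step 6: declare e=12 at depth 0
Step 7: declare d=8 at depth 0
Step 8: declare c=(read d)=8 at depth 0
Step 9: enter scope (depth=1)
Step 10: declare b=(read d)=8 at depth 1
Step 11: enter scope (depth=2)
Step 12: declare c=(read b)=8 at depth 2
Step 13: exit scope (depth=1)
Visible at query point: a=29 b=8 c=8 d=8 e=12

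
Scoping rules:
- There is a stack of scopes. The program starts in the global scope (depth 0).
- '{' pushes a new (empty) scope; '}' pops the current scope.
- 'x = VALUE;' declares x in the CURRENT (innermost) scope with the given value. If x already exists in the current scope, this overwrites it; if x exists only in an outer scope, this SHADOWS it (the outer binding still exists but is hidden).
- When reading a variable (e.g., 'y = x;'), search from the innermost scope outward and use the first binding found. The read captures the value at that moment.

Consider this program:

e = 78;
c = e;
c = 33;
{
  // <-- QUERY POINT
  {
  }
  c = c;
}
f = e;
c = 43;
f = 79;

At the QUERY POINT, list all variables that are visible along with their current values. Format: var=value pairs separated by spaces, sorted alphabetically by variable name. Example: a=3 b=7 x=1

Answer: c=33 e=78

Derivation:
Step 1: declare e=78 at depth 0
Step 2: declare c=(read e)=78 at depth 0
Step 3: declare c=33 at depth 0
Step 4: enter scope (depth=1)
Visible at query point: c=33 e=78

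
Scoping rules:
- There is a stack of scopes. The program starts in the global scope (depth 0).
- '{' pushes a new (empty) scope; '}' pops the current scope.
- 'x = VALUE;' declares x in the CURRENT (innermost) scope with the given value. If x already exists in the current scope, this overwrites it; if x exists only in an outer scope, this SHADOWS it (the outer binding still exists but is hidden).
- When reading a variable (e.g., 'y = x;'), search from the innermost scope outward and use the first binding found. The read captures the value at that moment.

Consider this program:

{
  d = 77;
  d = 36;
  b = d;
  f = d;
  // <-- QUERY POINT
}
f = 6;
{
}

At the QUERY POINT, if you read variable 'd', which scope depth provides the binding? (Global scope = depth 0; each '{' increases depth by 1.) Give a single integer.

Answer: 1

Derivation:
Step 1: enter scope (depth=1)
Step 2: declare d=77 at depth 1
Step 3: declare d=36 at depth 1
Step 4: declare b=(read d)=36 at depth 1
Step 5: declare f=(read d)=36 at depth 1
Visible at query point: b=36 d=36 f=36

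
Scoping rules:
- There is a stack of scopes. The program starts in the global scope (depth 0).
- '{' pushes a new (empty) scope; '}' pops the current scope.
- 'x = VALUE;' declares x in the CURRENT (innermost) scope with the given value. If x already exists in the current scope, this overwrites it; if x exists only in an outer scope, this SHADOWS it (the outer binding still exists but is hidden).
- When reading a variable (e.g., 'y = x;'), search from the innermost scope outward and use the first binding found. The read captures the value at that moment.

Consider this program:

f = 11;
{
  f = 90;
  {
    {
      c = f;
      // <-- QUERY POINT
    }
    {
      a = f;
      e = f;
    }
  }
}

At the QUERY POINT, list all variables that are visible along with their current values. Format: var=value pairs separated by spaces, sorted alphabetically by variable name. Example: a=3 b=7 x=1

Step 1: declare f=11 at depth 0
Step 2: enter scope (depth=1)
Step 3: declare f=90 at depth 1
Step 4: enter scope (depth=2)
Step 5: enter scope (depth=3)
Step 6: declare c=(read f)=90 at depth 3
Visible at query point: c=90 f=90

Answer: c=90 f=90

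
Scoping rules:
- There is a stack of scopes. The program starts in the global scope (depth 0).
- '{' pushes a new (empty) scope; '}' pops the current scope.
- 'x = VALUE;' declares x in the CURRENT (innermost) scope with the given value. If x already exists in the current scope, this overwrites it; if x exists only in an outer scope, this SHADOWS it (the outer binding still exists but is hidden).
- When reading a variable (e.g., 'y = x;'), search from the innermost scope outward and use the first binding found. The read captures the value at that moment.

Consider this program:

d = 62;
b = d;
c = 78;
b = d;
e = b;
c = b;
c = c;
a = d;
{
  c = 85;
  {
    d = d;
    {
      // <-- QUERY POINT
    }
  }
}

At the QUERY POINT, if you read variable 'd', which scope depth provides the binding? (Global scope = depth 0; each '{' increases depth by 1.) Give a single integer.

Answer: 2

Derivation:
Step 1: declare d=62 at depth 0
Step 2: declare b=(read d)=62 at depth 0
Step 3: declare c=78 at depth 0
Step 4: declare b=(read d)=62 at depth 0
Step 5: declare e=(read b)=62 at depth 0
Step 6: declare c=(read b)=62 at depth 0
Step 7: declare c=(read c)=62 at depth 0
Step 8: declare a=(read d)=62 at depth 0
Step 9: enter scope (depth=1)
Step 10: declare c=85 at depth 1
Step 11: enter scope (depth=2)
Step 12: declare d=(read d)=62 at depth 2
Step 13: enter scope (depth=3)
Visible at query point: a=62 b=62 c=85 d=62 e=62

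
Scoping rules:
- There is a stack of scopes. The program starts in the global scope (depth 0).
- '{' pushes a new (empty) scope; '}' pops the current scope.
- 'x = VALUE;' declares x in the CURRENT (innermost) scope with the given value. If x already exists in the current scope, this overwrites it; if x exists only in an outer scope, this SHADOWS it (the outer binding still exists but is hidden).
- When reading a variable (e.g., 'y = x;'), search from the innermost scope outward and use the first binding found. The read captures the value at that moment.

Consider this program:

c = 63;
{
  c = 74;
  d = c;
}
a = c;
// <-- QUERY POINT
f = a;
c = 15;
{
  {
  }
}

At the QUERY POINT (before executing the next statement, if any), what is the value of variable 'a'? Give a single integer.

Answer: 63

Derivation:
Step 1: declare c=63 at depth 0
Step 2: enter scope (depth=1)
Step 3: declare c=74 at depth 1
Step 4: declare d=(read c)=74 at depth 1
Step 5: exit scope (depth=0)
Step 6: declare a=(read c)=63 at depth 0
Visible at query point: a=63 c=63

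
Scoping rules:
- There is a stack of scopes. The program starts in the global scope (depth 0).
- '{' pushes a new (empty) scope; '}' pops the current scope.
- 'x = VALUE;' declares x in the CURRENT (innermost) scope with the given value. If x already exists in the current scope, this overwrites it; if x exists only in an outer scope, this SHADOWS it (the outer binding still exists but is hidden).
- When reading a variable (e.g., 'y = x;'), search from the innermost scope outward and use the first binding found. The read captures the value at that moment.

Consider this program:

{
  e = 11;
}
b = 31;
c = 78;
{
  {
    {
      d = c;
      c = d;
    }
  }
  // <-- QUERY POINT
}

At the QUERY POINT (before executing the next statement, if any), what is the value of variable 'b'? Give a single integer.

Answer: 31

Derivation:
Step 1: enter scope (depth=1)
Step 2: declare e=11 at depth 1
Step 3: exit scope (depth=0)
Step 4: declare b=31 at depth 0
Step 5: declare c=78 at depth 0
Step 6: enter scope (depth=1)
Step 7: enter scope (depth=2)
Step 8: enter scope (depth=3)
Step 9: declare d=(read c)=78 at depth 3
Step 10: declare c=(read d)=78 at depth 3
Step 11: exit scope (depth=2)
Step 12: exit scope (depth=1)
Visible at query point: b=31 c=78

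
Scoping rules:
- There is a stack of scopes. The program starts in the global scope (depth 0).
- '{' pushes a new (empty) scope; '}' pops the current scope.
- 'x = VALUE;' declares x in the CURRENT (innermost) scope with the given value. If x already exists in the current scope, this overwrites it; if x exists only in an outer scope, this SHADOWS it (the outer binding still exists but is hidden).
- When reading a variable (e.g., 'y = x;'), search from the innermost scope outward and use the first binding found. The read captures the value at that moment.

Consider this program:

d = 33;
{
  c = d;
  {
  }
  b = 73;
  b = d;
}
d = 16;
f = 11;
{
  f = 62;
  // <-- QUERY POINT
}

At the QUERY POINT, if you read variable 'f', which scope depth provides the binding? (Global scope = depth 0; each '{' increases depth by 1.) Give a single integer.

Step 1: declare d=33 at depth 0
Step 2: enter scope (depth=1)
Step 3: declare c=(read d)=33 at depth 1
Step 4: enter scope (depth=2)
Step 5: exit scope (depth=1)
Step 6: declare b=73 at depth 1
Step 7: declare b=(read d)=33 at depth 1
Step 8: exit scope (depth=0)
Step 9: declare d=16 at depth 0
Step 10: declare f=11 at depth 0
Step 11: enter scope (depth=1)
Step 12: declare f=62 at depth 1
Visible at query point: d=16 f=62

Answer: 1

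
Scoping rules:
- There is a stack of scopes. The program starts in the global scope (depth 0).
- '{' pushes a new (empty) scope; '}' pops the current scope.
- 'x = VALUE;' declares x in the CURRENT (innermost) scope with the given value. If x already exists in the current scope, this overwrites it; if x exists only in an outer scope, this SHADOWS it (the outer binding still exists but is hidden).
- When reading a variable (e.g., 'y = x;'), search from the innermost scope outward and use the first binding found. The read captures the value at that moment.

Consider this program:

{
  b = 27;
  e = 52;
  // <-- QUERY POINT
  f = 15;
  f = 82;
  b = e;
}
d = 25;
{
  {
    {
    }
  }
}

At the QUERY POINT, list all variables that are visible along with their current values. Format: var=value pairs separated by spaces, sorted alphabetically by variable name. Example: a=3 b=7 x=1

Answer: b=27 e=52

Derivation:
Step 1: enter scope (depth=1)
Step 2: declare b=27 at depth 1
Step 3: declare e=52 at depth 1
Visible at query point: b=27 e=52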